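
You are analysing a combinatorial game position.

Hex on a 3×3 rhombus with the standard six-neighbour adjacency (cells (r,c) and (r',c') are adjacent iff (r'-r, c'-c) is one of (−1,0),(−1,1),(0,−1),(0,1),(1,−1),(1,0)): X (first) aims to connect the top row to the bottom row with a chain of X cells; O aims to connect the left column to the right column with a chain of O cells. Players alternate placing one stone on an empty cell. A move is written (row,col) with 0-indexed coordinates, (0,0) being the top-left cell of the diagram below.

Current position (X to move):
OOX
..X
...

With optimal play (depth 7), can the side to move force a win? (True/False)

X winning at [OOX/..X/...]: True

[OOX/..X/...] X move#1: (1,0):+1/OOX/X.X/...*, (1,1):+1/OOX/.XX/..., (2,0):+1/OOX/..X/X.., (2,1):+1/OOX/..X/.X., (2,2):+1/OOX/..X/..X
[OOX/X.X/...] O move#2: (1,1):-1/OOX/XOX/...*, (2,0):-1/OOX/X.X/O.., (2,1):-1/OOX/X.X/.O., (2,2):-1/OOX/X.X/..O
[OOX/XOX/...] X move#3: (2,0):+1/OOX/XOX/X..*, (2,1):+1/OOX/XOX/.X., (2,2):+1/OOX/XOX/..X
[OOX/XOX/X..] O move#4: (2,1):-1/OOX/XOX/XO.*, (2,2):-1/OOX/XOX/X.O
[OOX/XOX/XO.] X move#5: (2,2):+1/OOX/XOX/XOX*
[OOX/XOX/XOX] end (terminal -1, O#6); searched OOX/..X/... to 7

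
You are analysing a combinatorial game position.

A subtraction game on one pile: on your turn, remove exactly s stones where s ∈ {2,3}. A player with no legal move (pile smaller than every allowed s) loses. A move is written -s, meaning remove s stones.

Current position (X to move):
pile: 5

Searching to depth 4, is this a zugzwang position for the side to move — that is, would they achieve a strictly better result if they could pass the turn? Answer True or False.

zugzwang(5, X) = True

[5] X move#1: -2:-1/3*, -3:-1/2
[3] O move#2: -2:+1/1*, -3:+1/0
[1] end (terminal -1, X#3); searched 5 to 4
if X skipped the turn, O would face:
~ [5] O move#1: -2:-1/3*, -3:-1/2
~ [3] X move#2: -2:+1/1*, -3:+1/0
~ [1] end (terminal -1, O#3); searched 5 to 4
compare (X): move=-1 vs pass=+1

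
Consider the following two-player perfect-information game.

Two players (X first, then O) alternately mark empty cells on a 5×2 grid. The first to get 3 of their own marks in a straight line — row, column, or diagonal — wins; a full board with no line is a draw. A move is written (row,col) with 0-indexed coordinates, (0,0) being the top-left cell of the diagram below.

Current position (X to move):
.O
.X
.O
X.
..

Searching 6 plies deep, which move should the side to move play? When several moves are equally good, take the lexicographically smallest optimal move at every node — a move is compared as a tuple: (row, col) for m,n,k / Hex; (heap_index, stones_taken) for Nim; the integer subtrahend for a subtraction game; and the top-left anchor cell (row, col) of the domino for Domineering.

[.O/.X/.O/X./..] X move#1: (0,0):+0/XO/.X/.O/X./.., (1,0):+0/.O/XX/.O/X./.., (2,0):+1/.O/.X/XO/X./..*, (3,1):+0/.O/.X/.O/XX/.., (4,0):+0/.O/.X/.O/X./X., (4,1):+0/.O/.X/.O/X./.X
[.O/.X/XO/X./..] O move#2: (0,0):-1/OO/.X/XO/X./..*, (1,0):-1/.O/OX/XO/X./.., (3,1):-1/.O/.X/XO/XO/.., (4,0):-1/.O/.X/XO/X./O., (4,1):-1/.O/.X/XO/X./.O
[OO/.X/XO/X./..] X move#3: (1,0):+1/OO/XX/XO/X./..*, (3,1):+1/OO/.X/XO/XX/.., (4,0):+1/OO/.X/XO/X./X., (4,1):+1/OO/.X/XO/X./.X
[OO/XX/XO/X./..] end (terminal -1, O#4); searched .O/.X/.O/X./.. to 6

X's best at [.O/.X/.O/X./..]: (2,0)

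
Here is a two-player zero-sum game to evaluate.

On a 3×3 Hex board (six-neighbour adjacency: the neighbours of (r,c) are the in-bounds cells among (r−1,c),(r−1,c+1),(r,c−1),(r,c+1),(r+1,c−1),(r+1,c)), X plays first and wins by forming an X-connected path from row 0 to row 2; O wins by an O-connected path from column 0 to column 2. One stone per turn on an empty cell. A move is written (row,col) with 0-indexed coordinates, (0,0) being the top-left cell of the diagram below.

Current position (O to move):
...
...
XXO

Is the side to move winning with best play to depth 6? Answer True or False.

O winning at [.../.../XXO]: False

p1 O@[.../.../XXO]: (0,0)[O../.../XXO]-1* (0,1)[.O./.../XXO]-1 (0,2)[..O/.../XXO]-1 (1,0)[.../O../XXO]-1 (1,1)[.../.O./XXO]-1 (1,2)[.../..O/XXO]-1
p2 X@[O../.../XXO]: (0,1)[OX./.../XXO]+1* (0,2)[O.X/.../XXO]+1 (1,0)[O../X../XXO]+1 (1,1)[O../.X./XXO]+1 (1,2)[O../..X/XXO]+1
p3 O@[OX./.../XXO]: (0,2)[OXO/.../XXO]-1* (1,0)[OX./O../XXO]-1 (1,1)[OX./.O./XXO]-1 (1,2)[OX./..O/XXO]-1
p4 X@[OXO/.../XXO]: (1,0)[OXO/X../XXO]+1* (1,1)[OXO/.X./XXO]+1 (1,2)[OXO/..X/XXO]+1
p5 O@[OXO/X../XXO] terminal -1; root [.../.../XXO] d6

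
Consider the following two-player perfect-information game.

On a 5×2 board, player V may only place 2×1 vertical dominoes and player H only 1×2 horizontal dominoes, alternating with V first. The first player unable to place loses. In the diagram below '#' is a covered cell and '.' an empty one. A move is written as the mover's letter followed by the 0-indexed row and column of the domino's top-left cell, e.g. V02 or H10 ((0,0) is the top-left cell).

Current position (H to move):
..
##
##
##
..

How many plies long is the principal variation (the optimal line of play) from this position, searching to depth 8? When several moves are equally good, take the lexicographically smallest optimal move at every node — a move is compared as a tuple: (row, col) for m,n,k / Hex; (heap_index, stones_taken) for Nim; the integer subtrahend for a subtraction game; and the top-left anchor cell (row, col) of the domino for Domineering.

PV length from [../##/##/##/..]: 1 ply

p1 H@[../##/##/##/..]: H00[##/##/##/##/..]+1* H40[../##/##/##/##]+1
p2 V@[##/##/##/##/..] terminal -1; root [../##/##/##/..] d8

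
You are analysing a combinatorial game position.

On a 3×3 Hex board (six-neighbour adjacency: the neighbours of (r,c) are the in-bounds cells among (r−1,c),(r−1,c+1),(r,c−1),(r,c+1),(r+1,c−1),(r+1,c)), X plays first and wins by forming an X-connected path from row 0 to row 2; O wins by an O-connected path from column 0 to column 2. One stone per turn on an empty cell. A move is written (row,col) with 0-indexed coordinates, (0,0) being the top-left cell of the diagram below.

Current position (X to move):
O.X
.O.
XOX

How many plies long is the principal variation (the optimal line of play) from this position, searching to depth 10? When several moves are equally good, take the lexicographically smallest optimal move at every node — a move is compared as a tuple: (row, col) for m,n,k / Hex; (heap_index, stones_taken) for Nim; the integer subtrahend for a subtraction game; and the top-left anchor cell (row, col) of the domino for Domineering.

p1 X@[O.X/.O./XOX]: (0,1)[OXX/.O./XOX]+1* (1,0)[O.X/XO./XOX]+1 (1,2)[O.X/.OX/XOX]+1
p2 O@[OXX/.O./XOX]: (1,0)[OXX/OO./XOX]-1* (1,2)[OXX/.OO/XOX]-1
p3 X@[OXX/OO./XOX]: (1,2)[OXX/OOX/XOX]+1*
p4 O@[OXX/OOX/XOX] terminal -1; root [O.X/.O./XOX] d10

PV length from [O.X/.O./XOX]: 3 plies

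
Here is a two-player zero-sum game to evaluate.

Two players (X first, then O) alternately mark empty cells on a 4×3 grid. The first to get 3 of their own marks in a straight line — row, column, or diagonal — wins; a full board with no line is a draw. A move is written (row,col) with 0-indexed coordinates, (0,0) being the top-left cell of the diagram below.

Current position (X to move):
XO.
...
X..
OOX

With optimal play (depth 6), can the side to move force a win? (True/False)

X winning at [XO./.../X../OOX]: True

[XO./.../X../OOX] X move#1: (0,2):+1/XOX/.../X../OOX*, (1,0):+1/XO./X../X../OOX, (1,1):+1/XO./.X./X../OOX, (1,2):+1/XO./..X/X../OOX, (2,1):+1/XO./.../XX./OOX, (2,2):+1/XO./.../X.X/OOX
[XOX/.../X../OOX] O move#2: (1,0):-1/XOX/O../X../OOX*, (1,1):-1/XOX/.O./X../OOX, (1,2):-1/XOX/..O/X../OOX, (2,1):-1/XOX/.../XO./OOX, (2,2):-1/XOX/.../X.O/OOX
[XOX/O../X../OOX] X move#3: (1,1):+1/XOX/OX./X../OOX*, (1,2):+1/XOX/O.X/X../OOX, (2,1):+1/XOX/O../XX./OOX, (2,2):+1/XOX/O../X.X/OOX
[XOX/OX./X../OOX] end (terminal -1, O#4); searched XO./.../X../OOX to 6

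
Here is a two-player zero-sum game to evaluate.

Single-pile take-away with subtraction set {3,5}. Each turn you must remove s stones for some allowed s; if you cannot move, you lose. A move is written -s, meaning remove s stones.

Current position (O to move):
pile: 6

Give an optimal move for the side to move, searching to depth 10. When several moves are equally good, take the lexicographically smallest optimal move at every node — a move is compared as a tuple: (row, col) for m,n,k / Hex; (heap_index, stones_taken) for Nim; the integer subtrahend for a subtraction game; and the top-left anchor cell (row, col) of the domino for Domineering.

O's best at [6]: -5

ply 1, O at 6 | -3=-1→3; -5=+1→1*
ply 2: 1 is terminal -1 (X); from 6 depth 10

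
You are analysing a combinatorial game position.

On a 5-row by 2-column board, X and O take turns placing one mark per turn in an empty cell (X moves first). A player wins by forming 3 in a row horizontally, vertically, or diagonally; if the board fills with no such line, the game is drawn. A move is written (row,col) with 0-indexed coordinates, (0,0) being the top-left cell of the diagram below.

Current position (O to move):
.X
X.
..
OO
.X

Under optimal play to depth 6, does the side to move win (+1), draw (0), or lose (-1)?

ply 1, O at .X/X./../OO/.X | (0,0)=+0→OX/X./../OO/.X*; (1,1)=+0→.X/XO/../OO/.X; (2,0)=+0→.X/X./O./OO/.X; (2,1)=+0→.X/X./.O/OO/.X; (4,0)=+0→.X/X./../OO/OX
ply 2, X at OX/X./../OO/.X | (1,1)=+0→OX/XX/../OO/.X*; (2,0)=+0→OX/X./X./OO/.X; (2,1)=+0→OX/X./.X/OO/.X; (4,0)=+0→OX/X./../OO/XX
ply 3, O at OX/XX/../OO/.X | (2,0)=-1→OX/XX/O./OO/.X; (2,1)=+0→OX/XX/.O/OO/.X*; (4,0)=-1→OX/XX/../OO/OX
ply 4, X at OX/XX/.O/OO/.X | (2,0)=+0→OX/XX/XO/OO/.X*; (4,0)=+0→OX/XX/.O/OO/XX
ply 5, O at OX/XX/XO/OO/.X | (4,0)=+0→OX/XX/XO/OO/OX*
ply 6: OX/XX/XO/OO/OX is terminal +0 (X); from .X/X./../OO/.X depth 6

value(.X/X./../OO/.X, O) = 0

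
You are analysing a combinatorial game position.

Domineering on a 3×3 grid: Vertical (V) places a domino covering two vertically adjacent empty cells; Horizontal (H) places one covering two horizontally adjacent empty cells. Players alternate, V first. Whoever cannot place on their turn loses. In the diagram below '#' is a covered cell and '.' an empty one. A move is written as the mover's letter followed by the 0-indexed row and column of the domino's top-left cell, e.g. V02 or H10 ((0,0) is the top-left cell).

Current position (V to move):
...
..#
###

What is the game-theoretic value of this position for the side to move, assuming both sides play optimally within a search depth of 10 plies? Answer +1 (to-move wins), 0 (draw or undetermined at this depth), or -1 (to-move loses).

[.../..#/###] V move#1: V00:-1/#../#.#/###, V01:+1/.#./.##/###*
[.#./.##/###] end (terminal -1, H#2); searched .../..#/### to 10

value(.../..#/###, V) = +1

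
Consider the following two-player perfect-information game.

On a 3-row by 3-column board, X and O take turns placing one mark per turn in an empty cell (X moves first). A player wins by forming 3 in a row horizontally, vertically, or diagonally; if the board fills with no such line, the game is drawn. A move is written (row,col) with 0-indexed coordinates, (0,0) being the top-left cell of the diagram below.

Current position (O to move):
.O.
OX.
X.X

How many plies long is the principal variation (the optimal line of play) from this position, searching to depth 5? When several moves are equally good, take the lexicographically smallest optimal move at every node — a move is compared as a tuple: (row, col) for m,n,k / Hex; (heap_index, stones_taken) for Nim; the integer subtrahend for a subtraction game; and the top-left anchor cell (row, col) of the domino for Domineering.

PV length from [.O./OX./X.X]: 2 plies

[.O./OX./X.X] O move#1: (0,0):-1/OO./OX./X.X*, (0,2):-1/.OO/OX./X.X, (1,2):-1/.O./OXO/X.X, (2,1):-1/.O./OX./XOX
[OO./OX./X.X] X move#2: (0,2):+1/OOX/OX./X.X*, (1,2):-1/OO./OXX/X.X, (2,1):+1/OO./OX./XXX
[OOX/OX./X.X] end (terminal -1, O#3); searched .O./OX./X.X to 5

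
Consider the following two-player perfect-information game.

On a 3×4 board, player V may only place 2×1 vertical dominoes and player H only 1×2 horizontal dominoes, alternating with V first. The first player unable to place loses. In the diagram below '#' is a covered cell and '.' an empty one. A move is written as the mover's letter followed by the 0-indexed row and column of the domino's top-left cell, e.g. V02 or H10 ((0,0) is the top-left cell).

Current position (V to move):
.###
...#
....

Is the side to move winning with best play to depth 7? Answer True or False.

V winning at [.###/...#/....]: True

[.###/...#/....] V move#1: V00:-1/####/#..#/...., V10:-1/.###/#..#/#..., V11:+1/.###/.#.#/.#..*, V12:-1/.###/..##/..#.
[.###/.#.#/.#..] H move#2: H22:-1/.###/.#.#/.###*
[.###/.#.#/.###] V move#3: V00:+1/####/##.#/.###*, V10:+1/.###/##.#/####
[####/##.#/.###] end (terminal -1, H#4); searched .###/...#/.... to 7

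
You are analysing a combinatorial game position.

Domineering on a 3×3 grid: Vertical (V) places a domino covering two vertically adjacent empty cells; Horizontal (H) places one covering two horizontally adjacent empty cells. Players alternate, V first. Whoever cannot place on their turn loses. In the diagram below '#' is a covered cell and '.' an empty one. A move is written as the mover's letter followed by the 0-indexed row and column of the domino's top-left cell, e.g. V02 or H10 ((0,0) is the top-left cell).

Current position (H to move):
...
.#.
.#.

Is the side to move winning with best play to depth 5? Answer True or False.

H winning at [.../.#./.#.]: False

ply 1, H at .../.#./.#. | H00=-1→##./.#./.#.*; H01=-1→.##/.#./.#.
ply 2, V at ##./.#./.#. | V02=+1→###/.##/.#.*; V10=+1→##./##./##.; V12=+1→##./.##/.##
ply 3: ###/.##/.#. is terminal -1 (H); from .../.#./.#. depth 5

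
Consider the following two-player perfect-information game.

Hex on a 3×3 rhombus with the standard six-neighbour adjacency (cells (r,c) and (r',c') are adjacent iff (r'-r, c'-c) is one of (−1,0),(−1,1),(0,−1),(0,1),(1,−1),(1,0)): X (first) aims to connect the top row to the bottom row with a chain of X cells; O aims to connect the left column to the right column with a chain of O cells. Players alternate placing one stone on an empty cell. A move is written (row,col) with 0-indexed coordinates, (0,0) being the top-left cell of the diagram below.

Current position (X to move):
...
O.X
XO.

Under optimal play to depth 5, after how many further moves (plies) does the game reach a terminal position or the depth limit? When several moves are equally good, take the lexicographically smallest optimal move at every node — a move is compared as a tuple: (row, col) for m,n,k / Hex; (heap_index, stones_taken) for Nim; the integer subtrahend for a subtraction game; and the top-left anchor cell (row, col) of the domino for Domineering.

[.../O.X/XO.] X move#1: (0,0):-1/X../O.X/XO., (0,1):-1/.X./O.X/XO., (0,2):+1/..X/O.X/XO.*, (1,1):+1/.../OXX/XO., (2,2):-1/.../O.X/XOX
[..X/O.X/XO.] O move#2: (0,0):-1/O.X/O.X/XO.*, (0,1):-1/.OX/O.X/XO., (1,1):-1/..X/OOX/XO., (2,2):-1/..X/O.X/XOO
[O.X/O.X/XO.] X move#3: (0,1):+1/OXX/O.X/XO.*, (1,1):+1/O.X/OXX/XO., (2,2):+1/O.X/O.X/XOX
[OXX/O.X/XO.] O move#4: (1,1):-1/OXX/OOX/XO.*, (2,2):-1/OXX/O.X/XOO
[OXX/OOX/XO.] X move#5: (2,2):+1/OXX/OOX/XOX*
[OXX/OOX/XOX] end (terminal -1, O#6); searched .../O.X/XO. to 5

PV length from [.../O.X/XO.]: 5 plies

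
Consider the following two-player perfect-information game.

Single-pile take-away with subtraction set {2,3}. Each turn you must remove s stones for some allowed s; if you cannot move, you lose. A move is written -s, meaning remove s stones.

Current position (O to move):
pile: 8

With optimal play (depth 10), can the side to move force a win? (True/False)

O winning at [8]: True

[8] O move#1: -2:+1/6*, -3:+1/5
[6] X move#2: -2:-1/4*, -3:-1/3
[4] O move#3: -2:-1/2, -3:+1/1*
[1] end (terminal -1, X#4); searched 8 to 10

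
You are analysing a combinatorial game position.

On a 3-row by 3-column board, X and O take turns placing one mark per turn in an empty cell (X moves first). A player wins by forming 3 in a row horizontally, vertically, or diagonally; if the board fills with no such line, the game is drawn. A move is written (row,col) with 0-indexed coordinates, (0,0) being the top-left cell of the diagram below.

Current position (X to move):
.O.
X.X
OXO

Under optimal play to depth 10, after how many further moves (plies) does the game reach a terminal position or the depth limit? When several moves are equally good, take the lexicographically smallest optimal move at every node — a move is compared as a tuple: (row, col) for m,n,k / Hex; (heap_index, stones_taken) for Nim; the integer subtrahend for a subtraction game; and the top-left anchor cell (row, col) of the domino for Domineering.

PV length from [.O./X.X/OXO]: 1 ply

[.O./X.X/OXO] X move#1: (0,0):+0/XO./X.X/OXO, (0,2):+0/.OX/X.X/OXO, (1,1):+1/.O./XXX/OXO*
[.O./XXX/OXO] end (terminal -1, O#2); searched .O./X.X/OXO to 10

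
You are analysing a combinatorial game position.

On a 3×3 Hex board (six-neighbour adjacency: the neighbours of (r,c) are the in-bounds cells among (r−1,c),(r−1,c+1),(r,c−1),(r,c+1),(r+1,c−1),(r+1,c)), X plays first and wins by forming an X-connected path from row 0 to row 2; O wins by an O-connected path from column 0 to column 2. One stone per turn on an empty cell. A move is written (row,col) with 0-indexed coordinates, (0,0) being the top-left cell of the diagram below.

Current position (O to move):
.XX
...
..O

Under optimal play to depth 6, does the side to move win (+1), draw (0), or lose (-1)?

[.XX/.../..O] O move#1: (0,0):-1/OXX/.../..O, (1,0):-1/.XX/O../..O, (1,1):+1/.XX/.O./..O*, (1,2):-1/.XX/..O/..O, (2,0):-1/.XX/.../O.O, (2,1):-1/.XX/.../.OO
[.XX/.O./..O] X move#2: (0,0):-1/XXX/.O./..O*, (1,0):-1/.XX/XO./..O, (1,2):-1/.XX/.OX/..O, (2,0):-1/.XX/.O./X.O, (2,1):-1/.XX/.O./.XO
[XXX/.O./..O] O move#3: (1,0):+1/XXX/OO./..O*, (1,2):+1/XXX/.OO/..O, (2,0):+1/XXX/.O./O.O, (2,1):+1/XXX/.O./.OO
[XXX/OO./..O] X move#4: (1,2):-1/XXX/OOX/..O*, (2,0):-1/XXX/OO./X.O, (2,1):-1/XXX/OO./.XO
[XXX/OOX/..O] O move#5: (2,0):-1/XXX/OOX/O.O, (2,1):+1/XXX/OOX/.OO*
[XXX/OOX/.OO] end (terminal -1, X#6); searched .XX/.../..O to 6

value(.XX/.../..O, O) = +1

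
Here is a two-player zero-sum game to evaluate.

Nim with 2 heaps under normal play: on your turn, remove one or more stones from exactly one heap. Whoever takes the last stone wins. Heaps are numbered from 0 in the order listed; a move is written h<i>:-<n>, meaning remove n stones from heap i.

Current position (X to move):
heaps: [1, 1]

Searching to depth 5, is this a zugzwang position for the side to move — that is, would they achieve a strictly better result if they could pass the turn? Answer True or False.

p1 X@[(1,1)]: h0:-1[(0,1)]-1* h1:-1[(1,0)]-1
p2 O@[(0,1)]: h1:-1[(0,0)]+1*
p3 X@[(0,0)] terminal -1; root [(1,1)] d5
if X skipped the turn, O would face:
~ p1 O@[(1,1)]: h0:-1[(0,1)]-1* h1:-1[(1,0)]-1
~ p2 X@[(0,1)]: h1:-1[(0,0)]+1*
~ p3 O@[(0,0)] terminal -1; root [(1,1)] d5
compare (X): move=-1 vs pass=+1

zugzwang((1,1), X) = True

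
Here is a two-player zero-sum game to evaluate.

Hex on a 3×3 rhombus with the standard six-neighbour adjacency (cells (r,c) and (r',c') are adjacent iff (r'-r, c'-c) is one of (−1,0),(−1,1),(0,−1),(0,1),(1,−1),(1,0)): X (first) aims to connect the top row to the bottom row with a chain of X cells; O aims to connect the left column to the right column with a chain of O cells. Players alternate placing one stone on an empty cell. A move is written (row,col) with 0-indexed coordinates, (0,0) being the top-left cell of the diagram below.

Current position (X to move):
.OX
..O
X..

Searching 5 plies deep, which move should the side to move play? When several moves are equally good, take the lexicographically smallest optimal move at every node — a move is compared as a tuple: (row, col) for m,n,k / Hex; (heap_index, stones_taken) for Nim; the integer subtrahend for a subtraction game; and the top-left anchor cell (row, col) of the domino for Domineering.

p1 X@[.OX/..O/X..]: (0,0)[XOX/..O/X..]+1* (1,0)[.OX/X.O/X..]+1 (1,1)[.OX/.XO/X..]+1 (2,1)[.OX/..O/XX.]-1 (2,2)[.OX/..O/X.X]-1
p2 O@[XOX/..O/X..]: (1,0)[XOX/O.O/X..]-1* (1,1)[XOX/.OO/X..]-1 (2,1)[XOX/..O/XO.]-1 (2,2)[XOX/..O/X.O]-1
p3 X@[XOX/O.O/X..]: (1,1)[XOX/OXO/X..]+1* (2,1)[XOX/O.O/XX.]-1 (2,2)[XOX/O.O/X.X]-1
p4 O@[XOX/OXO/X..] terminal -1; root [.OX/..O/X..] d5

X's best at [.OX/..O/X..]: (0,0)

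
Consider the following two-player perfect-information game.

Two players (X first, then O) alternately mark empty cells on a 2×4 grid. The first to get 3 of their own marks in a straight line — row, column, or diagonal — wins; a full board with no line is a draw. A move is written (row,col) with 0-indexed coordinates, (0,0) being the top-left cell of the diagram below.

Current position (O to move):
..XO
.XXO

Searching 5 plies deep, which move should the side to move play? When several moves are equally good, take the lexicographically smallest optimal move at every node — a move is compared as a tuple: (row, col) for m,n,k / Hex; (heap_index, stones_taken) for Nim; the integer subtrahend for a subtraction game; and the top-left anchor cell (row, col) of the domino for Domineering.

p1 O@[..XO/.XXO]: (0,0)[O.XO/.XXO]-1 (0,1)[.OXO/.XXO]-1 (1,0)[..XO/OXXO]+0*
p2 X@[..XO/OXXO]: (0,0)[X.XO/OXXO]+0* (0,1)[.XXO/OXXO]+0
p3 O@[X.XO/OXXO]: (0,1)[XOXO/OXXO]+0*
p4 X@[XOXO/OXXO] terminal +0; root [..XO/.XXO] d5

O's best at [..XO/.XXO]: (1,0)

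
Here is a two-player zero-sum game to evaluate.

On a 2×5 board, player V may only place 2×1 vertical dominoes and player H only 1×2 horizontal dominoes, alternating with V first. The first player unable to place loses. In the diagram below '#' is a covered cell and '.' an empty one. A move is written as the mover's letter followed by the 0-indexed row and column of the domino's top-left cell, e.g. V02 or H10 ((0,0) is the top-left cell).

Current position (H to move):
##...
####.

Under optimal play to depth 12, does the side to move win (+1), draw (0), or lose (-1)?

value(##.../####., H) = +1

p1 H@[##.../####.]: H02[####./####.]-1 H03[##.##/####.]+1*
p2 V@[##.##/####.] terminal -1; root [##.../####.] d12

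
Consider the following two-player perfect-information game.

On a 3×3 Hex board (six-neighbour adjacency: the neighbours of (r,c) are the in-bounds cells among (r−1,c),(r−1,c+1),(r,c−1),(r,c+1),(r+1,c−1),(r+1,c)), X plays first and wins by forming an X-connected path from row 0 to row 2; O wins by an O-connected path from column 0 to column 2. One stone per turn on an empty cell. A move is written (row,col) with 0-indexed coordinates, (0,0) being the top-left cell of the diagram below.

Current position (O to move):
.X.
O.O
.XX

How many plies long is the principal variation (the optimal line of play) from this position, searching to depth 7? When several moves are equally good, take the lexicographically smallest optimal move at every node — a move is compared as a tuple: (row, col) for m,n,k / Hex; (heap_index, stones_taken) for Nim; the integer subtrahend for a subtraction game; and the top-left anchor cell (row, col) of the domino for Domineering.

ply 1, O at .X./O.O/.XX | (0,0)=-1→OX./O.O/.XX; (0,2)=-1→.XO/O.O/.XX; (1,1)=+1→.X./OOO/.XX*; (2,0)=-1→.X./O.O/OXX
ply 2: .X./OOO/.XX is terminal -1 (X); from .X./O.O/.XX depth 7

PV length from [.X./O.O/.XX]: 1 ply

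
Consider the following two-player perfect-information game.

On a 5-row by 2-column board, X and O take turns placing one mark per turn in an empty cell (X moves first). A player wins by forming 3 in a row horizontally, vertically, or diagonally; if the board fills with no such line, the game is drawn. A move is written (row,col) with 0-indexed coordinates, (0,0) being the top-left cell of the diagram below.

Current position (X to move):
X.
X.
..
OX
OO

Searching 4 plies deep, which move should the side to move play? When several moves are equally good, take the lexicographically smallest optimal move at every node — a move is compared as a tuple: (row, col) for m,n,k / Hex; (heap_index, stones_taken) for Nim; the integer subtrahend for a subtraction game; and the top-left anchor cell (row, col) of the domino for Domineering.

X's best at [X./X./../OX/OO]: (2,0)

ply 1, X at X./X./../OX/OO | (0,1)=-1→XX/X./../OX/OO; (1,1)=-1→X./XX/../OX/OO; (2,0)=+1→X./X./X./OX/OO*; (2,1)=-1→X./X./.X/OX/OO
ply 2: X./X./X./OX/OO is terminal -1 (O); from X./X./../OX/OO depth 4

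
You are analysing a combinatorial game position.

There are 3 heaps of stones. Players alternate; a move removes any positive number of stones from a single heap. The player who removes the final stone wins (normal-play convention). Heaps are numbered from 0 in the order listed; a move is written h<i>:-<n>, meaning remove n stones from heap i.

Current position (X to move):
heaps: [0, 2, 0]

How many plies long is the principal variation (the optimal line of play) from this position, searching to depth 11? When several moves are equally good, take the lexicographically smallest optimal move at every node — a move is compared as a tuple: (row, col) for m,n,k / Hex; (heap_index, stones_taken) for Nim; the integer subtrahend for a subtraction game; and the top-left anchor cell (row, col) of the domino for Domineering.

[(0,2,0)] X move#1: h1:-1:-1/(0,1,0), h1:-2:+1/(0,0,0)*
[(0,0,0)] end (terminal -1, O#2); searched (0,2,0) to 11

PV length from [(0,2,0)]: 1 ply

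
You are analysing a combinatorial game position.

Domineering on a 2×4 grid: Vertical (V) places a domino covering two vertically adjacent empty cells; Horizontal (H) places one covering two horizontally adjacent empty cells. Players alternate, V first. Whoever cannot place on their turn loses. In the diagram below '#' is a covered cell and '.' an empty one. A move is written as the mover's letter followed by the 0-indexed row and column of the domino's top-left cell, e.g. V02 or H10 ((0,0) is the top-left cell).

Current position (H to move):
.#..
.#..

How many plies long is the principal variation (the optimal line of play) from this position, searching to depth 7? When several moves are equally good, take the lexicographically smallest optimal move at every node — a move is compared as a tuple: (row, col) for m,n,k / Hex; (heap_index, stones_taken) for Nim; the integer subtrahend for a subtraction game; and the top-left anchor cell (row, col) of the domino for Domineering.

ply 1, H at .#../.#.. | H02=+1→.###/.#..*; H12=+1→.#../.###
ply 2, V at .###/.#.. | V00=-1→####/##..*
ply 3, H at ####/##.. | H12=+1→####/####*
ply 4: ####/#### is terminal -1 (V); from .#../.#.. depth 7

PV length from [.#../.#..]: 3 plies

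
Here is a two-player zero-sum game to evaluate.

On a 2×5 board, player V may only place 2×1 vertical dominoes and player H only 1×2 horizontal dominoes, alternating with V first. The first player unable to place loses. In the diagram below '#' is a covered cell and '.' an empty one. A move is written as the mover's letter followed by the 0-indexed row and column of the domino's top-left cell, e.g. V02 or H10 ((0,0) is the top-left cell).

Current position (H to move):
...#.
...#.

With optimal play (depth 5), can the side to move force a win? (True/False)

H winning at [...#./...#.]: False

ply 1, H at ...#./...#. | H00=-1→##.#./...#.*; H01=-1→.###./...#.; H10=-1→...#./##.#.; H11=-1→...#./.###.
ply 2, V at ##.#./...#. | V02=+1→####./..##.*; V04=-1→##.##/...##
ply 3, H at ####./..##. | H10=-1→####./####.*
ply 4, V at ####./####. | V04=+1→#####/#####*
ply 5: #####/##### is terminal -1 (H); from ...#./...#. depth 5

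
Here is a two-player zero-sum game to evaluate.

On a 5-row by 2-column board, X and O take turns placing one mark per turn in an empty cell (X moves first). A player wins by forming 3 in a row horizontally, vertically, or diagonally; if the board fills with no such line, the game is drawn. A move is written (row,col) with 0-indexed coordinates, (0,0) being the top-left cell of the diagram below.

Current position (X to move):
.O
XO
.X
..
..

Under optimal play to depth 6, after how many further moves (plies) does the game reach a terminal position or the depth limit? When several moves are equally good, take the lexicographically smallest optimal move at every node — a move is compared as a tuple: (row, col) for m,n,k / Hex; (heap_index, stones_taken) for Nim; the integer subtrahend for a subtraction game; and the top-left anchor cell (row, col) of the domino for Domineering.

PV length from [.O/XO/.X/../..]: 3 plies

ply 1, X at .O/XO/.X/../.. | (0,0)=+0→XO/XO/.X/../..; (2,0)=+1→.O/XO/XX/../..*; (3,0)=+0→.O/XO/.X/X./..; (3,1)=+1→.O/XO/.X/.X/..; (4,0)=+0→.O/XO/.X/../X.; (4,1)=+1→.O/XO/.X/../.X
ply 2, O at .O/XO/XX/../.. | (0,0)=-1→OO/XO/XX/../..*; (3,0)=-1→.O/XO/XX/O./..; (3,1)=-1→.O/XO/XX/.O/..; (4,0)=-1→.O/XO/XX/../O.; (4,1)=-1→.O/XO/XX/../.O
ply 3, X at OO/XO/XX/../.. | (3,0)=+1→OO/XO/XX/X./..*; (3,1)=+1→OO/XO/XX/.X/..; (4,0)=+0→OO/XO/XX/../X.; (4,1)=+1→OO/XO/XX/../.X
ply 4: OO/XO/XX/X./.. is terminal -1 (O); from .O/XO/.X/../.. depth 6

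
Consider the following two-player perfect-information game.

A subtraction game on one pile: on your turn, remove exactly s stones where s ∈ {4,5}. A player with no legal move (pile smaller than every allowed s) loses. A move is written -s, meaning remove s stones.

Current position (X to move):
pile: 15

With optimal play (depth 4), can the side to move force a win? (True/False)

X winning at [15]: True

[15] X move#1: -4:+1/11*, -5:+1/10
[11] O move#2: -4:-1/7*, -5:-1/6
[7] X move#3: -4:+1/3*, -5:+1/2
[3] end (terminal -1, O#4); searched 15 to 4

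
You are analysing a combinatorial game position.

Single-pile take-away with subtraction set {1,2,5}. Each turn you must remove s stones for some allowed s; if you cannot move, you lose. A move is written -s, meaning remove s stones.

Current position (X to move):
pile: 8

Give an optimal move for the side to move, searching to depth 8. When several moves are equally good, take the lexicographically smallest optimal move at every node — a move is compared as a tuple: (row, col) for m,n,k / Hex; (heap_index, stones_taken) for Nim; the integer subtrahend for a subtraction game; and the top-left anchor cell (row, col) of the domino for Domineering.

p1 X@[8]: -1[7]-1 -2[6]+1* -5[3]+1
p2 O@[6]: -1[5]-1* -2[4]-1 -5[1]-1
p3 X@[5]: -1[4]-1 -2[3]+1* -5[0]+1
p4 O@[3]: -1[2]-1* -2[1]-1
p5 X@[2]: -1[1]-1 -2[0]+1*
p6 O@[0] terminal -1; root [8] d8

X's best at [8]: -2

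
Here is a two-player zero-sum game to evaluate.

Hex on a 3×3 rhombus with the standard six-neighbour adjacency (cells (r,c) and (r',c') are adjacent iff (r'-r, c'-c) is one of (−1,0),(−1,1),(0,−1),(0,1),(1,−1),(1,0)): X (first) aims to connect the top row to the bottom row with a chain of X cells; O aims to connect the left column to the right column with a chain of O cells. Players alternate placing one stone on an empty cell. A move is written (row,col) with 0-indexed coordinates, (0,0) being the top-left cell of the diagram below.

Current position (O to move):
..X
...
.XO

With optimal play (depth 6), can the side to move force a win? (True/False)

O winning at [..X/.../.XO]: False

[..X/.../.XO] O move#1: (0,0):-1/O.X/.../.XO*, (0,1):-1/.OX/.../.XO, (1,0):-1/..X/O../.XO, (1,1):-1/..X/.O./.XO, (1,2):-1/..X/..O/.XO, (2,0):-1/..X/.../OXO
[O.X/.../.XO] X move#2: (0,1):+1/OXX/.../.XO*, (1,0):+1/O.X/X../.XO, (1,1):+1/O.X/.X./.XO, (1,2):+1/O.X/..X/.XO, (2,0):+1/O.X/.../XXO
[OXX/.../.XO] O move#3: (1,0):-1/OXX/O../.XO*, (1,1):-1/OXX/.O./.XO, (1,2):-1/OXX/..O/.XO, (2,0):-1/OXX/.../OXO
[OXX/O../.XO] X move#4: (1,1):+1/OXX/OX./.XO*, (1,2):+1/OXX/O.X/.XO, (2,0):+1/OXX/O../XXO
[OXX/OX./.XO] end (terminal -1, O#5); searched ..X/.../.XO to 6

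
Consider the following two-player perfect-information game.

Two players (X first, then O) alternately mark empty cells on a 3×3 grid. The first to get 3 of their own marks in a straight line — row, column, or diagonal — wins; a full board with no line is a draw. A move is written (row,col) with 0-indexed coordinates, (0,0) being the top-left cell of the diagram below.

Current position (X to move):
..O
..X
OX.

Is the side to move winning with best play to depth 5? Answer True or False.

p1 X@[..O/..X/OX.]: (0,0)[X.O/..X/OX.]-1 (0,1)[.XO/..X/OX.]-1 (1,0)[..O/X.X/OX.]-1 (1,1)[..O/.XX/OX.]+1* (2,2)[..O/..X/OXX]-1
p2 O@[..O/.XX/OX.]: (0,0)[O.O/.XX/OX.]-1* (0,1)[.OO/.XX/OX.]-1 (1,0)[..O/OXX/OX.]-1 (2,2)[..O/.XX/OXO]-1
p3 X@[O.O/.XX/OX.]: (0,1)[OXO/.XX/OX.]+1* (1,0)[O.O/XXX/OX.]+1 (2,2)[O.O/.XX/OXX]-1
p4 O@[OXO/.XX/OX.] terminal -1; root [..O/..X/OX.] d5

X winning at [..O/..X/OX.]: True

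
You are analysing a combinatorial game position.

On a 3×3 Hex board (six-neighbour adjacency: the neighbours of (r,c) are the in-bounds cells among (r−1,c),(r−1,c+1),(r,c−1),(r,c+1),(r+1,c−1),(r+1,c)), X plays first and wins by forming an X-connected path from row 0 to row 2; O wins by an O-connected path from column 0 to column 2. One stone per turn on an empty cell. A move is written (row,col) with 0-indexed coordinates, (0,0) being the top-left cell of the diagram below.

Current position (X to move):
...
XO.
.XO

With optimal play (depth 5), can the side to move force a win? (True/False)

p1 X@[.../XO./.XO]: (0,0)[X../XO./.XO]-1 (0,1)[.X./XO./.XO]-1 (0,2)[..X/XO./.XO]+1* (1,2)[.../XOX/.XO]+1 (2,0)[.../XO./XXO]+1
p2 O@[..X/XO./.XO]: (0,0)[O.X/XO./.XO]-1* (0,1)[.OX/XO./.XO]-1 (1,2)[..X/XOO/.XO]-1 (2,0)[..X/XO./OXO]-1
p3 X@[O.X/XO./.XO]: (0,1)[OXX/XO./.XO]+1* (1,2)[O.X/XOX/.XO]+1 (2,0)[O.X/XO./XXO]+1
p4 O@[OXX/XO./.XO]: (1,2)[OXX/XOO/.XO]-1* (2,0)[OXX/XO./OXO]-1
p5 X@[OXX/XOO/.XO]: (2,0)[OXX/XOO/XXO]+1*
p6 O@[OXX/XOO/XXO] terminal -1; root [.../XO./.XO] d5

X winning at [.../XO./.XO]: True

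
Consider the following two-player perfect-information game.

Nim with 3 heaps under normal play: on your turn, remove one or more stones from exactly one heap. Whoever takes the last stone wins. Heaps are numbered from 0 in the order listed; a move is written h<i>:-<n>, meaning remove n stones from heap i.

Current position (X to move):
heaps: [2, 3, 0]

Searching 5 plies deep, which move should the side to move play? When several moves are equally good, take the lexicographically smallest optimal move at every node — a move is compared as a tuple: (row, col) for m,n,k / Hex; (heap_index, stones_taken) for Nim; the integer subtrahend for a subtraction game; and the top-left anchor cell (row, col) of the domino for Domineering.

X's best at [(2,3,0)]: h1:-1

ply 1, X at (2,3,0) | h0:-1=-1→(1,3,0); h0:-2=-1→(0,3,0); h1:-1=+1→(2,2,0)*; h1:-2=-1→(2,1,0); h1:-3=-1→(2,0,0)
ply 2, O at (2,2,0) | h0:-1=-1→(1,2,0)*; h0:-2=-1→(0,2,0); h1:-1=-1→(2,1,0); h1:-2=-1→(2,0,0)
ply 3, X at (1,2,0) | h0:-1=-1→(0,2,0); h1:-1=+1→(1,1,0)*; h1:-2=-1→(1,0,0)
ply 4, O at (1,1,0) | h0:-1=-1→(0,1,0)*; h1:-1=-1→(1,0,0)
ply 5, X at (0,1,0) | h1:-1=+1→(0,0,0)*
ply 6: (0,0,0) is terminal -1 (O); from (2,3,0) depth 5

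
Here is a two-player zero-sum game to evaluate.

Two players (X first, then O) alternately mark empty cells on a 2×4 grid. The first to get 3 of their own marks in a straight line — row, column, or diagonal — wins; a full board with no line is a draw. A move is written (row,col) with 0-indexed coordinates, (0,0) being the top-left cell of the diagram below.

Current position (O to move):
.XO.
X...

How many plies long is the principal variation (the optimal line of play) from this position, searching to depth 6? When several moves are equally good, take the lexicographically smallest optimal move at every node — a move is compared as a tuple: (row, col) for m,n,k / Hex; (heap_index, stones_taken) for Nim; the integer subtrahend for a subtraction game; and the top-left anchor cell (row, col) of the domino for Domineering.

PV length from [.XO./X...]: 5 plies

[.XO./X...] O move#1: (0,0):+0/OXO./X...*, (0,3):+0/.XOO/X..., (1,1):+0/.XO./XO.., (1,2):+0/.XO./X.O., (1,3):+0/.XO./X..O
[OXO./X...] X move#2: (0,3):+0/OXOX/X...*, (1,1):+0/OXO./XX.., (1,2):+0/OXO./X.X., (1,3):+0/OXO./X..X
[OXOX/X...] O move#3: (1,1):+0/OXOX/XO..*, (1,2):+0/OXOX/X.O., (1,3):+0/OXOX/X..O
[OXOX/XO..] X move#4: (1,2):+0/OXOX/XOX.*, (1,3):+0/OXOX/XO.X
[OXOX/XOX.] O move#5: (1,3):+0/OXOX/XOXO*
[OXOX/XOXO] end (terminal +0, X#6); searched .XO./X... to 6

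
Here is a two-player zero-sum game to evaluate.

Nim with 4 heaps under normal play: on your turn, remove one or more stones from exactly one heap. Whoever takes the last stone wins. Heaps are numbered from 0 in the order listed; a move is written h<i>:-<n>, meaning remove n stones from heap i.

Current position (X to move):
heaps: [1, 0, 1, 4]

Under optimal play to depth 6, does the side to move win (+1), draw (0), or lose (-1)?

value((1,0,1,4), X) = +1

ply 1, X at (1,0,1,4) | h0:-1=-1→(0,0,1,4); h2:-1=-1→(1,0,0,4); h3:-1=-1→(1,0,1,3); h3:-2=-1→(1,0,1,2); h3:-3=-1→(1,0,1,1); h3:-4=+1→(1,0,1,0)*
ply 2, O at (1,0,1,0) | h0:-1=-1→(0,0,1,0)*; h2:-1=-1→(1,0,0,0)
ply 3, X at (0,0,1,0) | h2:-1=+1→(0,0,0,0)*
ply 4: (0,0,0,0) is terminal -1 (O); from (1,0,1,4) depth 6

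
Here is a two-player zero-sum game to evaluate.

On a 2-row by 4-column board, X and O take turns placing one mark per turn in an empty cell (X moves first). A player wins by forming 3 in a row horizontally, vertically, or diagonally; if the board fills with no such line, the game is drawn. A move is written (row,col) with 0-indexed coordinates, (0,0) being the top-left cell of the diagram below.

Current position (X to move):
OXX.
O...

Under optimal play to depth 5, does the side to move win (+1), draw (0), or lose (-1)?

value(OXX./O..., X) = +1

p1 X@[OXX./O...]: (0,3)[OXXX/O...]+1* (1,1)[OXX./OX..]+0 (1,2)[OXX./O.X.]+0 (1,3)[OXX./O..X]+0
p2 O@[OXXX/O...] terminal -1; root [OXX./O...] d5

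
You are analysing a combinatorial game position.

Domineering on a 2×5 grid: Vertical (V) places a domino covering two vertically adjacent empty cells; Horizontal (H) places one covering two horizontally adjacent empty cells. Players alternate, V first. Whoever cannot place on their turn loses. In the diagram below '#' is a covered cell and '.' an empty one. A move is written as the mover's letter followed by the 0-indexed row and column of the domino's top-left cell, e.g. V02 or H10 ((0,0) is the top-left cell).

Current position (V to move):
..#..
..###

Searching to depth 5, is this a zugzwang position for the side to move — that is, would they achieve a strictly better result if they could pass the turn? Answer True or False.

zugzwang(..#../..###, V) = False

ply 1, V at ..#../..### | V00=+1→#.#../#.###*; V01=+1→.##../.####
ply 2, H at #.#../#.### | H03=-1→#.###/#.###*
ply 3, V at #.###/#.### | V01=+1→#####/#####*
ply 4: #####/##### is terminal -1 (H); from ..#../..### depth 5
suppose V passes — search the same position with H to move:
pass> ply 1, H at ..#../..### | H00=+1→###../..###*; H03=-1→..###/..###; H10=+1→..#../#####
pass> ply 2: ###../..### is terminal -1 (V); from ..#../..### depth 5
for V: play +1, pass -1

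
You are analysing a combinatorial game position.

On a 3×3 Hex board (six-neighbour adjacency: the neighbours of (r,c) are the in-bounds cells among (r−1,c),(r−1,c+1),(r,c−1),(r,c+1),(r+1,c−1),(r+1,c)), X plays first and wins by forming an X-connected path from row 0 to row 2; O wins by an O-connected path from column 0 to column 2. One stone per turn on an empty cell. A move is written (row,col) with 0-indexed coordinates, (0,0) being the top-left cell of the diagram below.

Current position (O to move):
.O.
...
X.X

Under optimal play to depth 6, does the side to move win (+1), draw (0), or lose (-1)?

ply 1, O at .O./.../X.X | (0,0)=-1→OO./.../X.X; (0,2)=+1→.OO/.../X.X*; (1,0)=-1→.O./O../X.X; (1,1)=+1→.O./.O./X.X; (1,2)=+1→.O./..O/X.X; (2,1)=-1→.O./.../XOX
ply 2, X at .OO/.../X.X | (0,0)=-1→XOO/.../X.X*; (1,0)=-1→.OO/X../X.X; (1,1)=-1→.OO/.X./X.X; (1,2)=-1→.OO/..X/X.X; (2,1)=-1→.OO/.../XXX
ply 3, O at XOO/.../X.X | (1,0)=+1→XOO/O../X.X*; (1,1)=-1→XOO/.O./X.X; (1,2)=-1→XOO/..O/X.X; (2,1)=-1→XOO/.../XOX
ply 4: XOO/O../X.X is terminal -1 (X); from .O./.../X.X depth 6

value(.O./.../X.X, O) = +1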